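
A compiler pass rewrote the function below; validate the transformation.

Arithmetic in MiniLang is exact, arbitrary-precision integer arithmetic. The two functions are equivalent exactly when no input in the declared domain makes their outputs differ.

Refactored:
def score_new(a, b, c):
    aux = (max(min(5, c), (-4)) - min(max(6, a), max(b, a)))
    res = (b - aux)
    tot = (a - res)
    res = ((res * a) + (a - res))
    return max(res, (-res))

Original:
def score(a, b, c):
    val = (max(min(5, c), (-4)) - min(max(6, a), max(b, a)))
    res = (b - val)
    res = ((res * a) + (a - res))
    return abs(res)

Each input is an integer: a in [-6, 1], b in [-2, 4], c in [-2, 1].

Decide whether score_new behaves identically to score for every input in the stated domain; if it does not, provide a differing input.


The two versions differ — the changes include statement counts differ; and local variable names differ; and min/max/abs usage differs; and arithmetic usage differs.
As a probe, take a=-1, b=1, c=-2: score runs val becomes -3; next res becomes 4; next res becomes -9; next final value 9; score_new runs aux becomes -3; next res becomes 4; next tot becomes -5; next res becomes -9; next final value 9; both end at 9.
Every one of the 224 inputs gives matching results.
verdict: equivalent


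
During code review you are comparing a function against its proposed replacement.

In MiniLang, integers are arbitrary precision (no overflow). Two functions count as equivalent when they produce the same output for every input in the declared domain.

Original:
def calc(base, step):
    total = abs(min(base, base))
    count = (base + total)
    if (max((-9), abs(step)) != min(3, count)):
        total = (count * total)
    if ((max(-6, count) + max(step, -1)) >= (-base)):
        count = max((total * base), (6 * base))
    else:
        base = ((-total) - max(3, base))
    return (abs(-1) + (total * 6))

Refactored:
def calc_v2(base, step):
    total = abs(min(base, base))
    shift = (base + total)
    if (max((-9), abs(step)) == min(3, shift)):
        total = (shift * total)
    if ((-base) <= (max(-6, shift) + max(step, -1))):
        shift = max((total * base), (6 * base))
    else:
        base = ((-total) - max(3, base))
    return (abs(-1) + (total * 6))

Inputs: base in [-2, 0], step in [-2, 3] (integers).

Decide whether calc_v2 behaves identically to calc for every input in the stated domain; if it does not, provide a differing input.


Not equivalent: base=-2, step=-2 separates them (1 vs 13).
calc: total=2, then count=0, then (max((-9), abs(step)) != min(3, count)) is true, then total=0, then ((max(-6, count) + max(step, -1)) >= (-base)) is false, then base=-3, then returns 1
calc_v2: total=2, then shift=0, then (max((-9), abs(step)) == min(3, shift)) is false, then ((-base) <= (max(-6, shift) + max(step, -1))) is false, then base=-5, then returns 13
verdict: not equivalent; witness: base=-2, step=-2


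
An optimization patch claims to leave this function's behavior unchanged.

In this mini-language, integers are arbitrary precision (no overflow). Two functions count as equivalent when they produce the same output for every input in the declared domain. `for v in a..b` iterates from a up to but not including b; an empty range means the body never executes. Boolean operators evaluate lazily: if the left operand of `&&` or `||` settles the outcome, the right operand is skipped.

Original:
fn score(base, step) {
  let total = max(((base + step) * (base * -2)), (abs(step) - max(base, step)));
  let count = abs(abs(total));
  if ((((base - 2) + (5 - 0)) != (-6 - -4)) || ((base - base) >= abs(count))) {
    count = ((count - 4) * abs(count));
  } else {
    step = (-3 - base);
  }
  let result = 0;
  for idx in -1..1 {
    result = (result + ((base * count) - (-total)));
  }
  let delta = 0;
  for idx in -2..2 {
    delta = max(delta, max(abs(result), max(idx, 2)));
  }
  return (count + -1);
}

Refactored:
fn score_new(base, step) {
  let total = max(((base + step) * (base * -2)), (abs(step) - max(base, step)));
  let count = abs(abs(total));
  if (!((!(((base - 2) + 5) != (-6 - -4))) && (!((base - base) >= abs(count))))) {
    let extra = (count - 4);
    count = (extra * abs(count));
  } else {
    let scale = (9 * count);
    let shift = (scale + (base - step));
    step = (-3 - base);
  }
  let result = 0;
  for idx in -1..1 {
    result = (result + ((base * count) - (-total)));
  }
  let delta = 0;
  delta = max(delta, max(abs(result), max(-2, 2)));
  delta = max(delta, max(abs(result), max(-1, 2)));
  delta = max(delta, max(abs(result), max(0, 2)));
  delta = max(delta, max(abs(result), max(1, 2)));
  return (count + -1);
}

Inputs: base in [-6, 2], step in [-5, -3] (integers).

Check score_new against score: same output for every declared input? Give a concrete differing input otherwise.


Differences: boolean connective usage differs; also statement counts differ; also arithmetic usage differs; also constant usage differs; also local variable names differ; also min/max/abs usage differs; also loop structure differs — yet all 27 inputs agree.
verdict: equivalent


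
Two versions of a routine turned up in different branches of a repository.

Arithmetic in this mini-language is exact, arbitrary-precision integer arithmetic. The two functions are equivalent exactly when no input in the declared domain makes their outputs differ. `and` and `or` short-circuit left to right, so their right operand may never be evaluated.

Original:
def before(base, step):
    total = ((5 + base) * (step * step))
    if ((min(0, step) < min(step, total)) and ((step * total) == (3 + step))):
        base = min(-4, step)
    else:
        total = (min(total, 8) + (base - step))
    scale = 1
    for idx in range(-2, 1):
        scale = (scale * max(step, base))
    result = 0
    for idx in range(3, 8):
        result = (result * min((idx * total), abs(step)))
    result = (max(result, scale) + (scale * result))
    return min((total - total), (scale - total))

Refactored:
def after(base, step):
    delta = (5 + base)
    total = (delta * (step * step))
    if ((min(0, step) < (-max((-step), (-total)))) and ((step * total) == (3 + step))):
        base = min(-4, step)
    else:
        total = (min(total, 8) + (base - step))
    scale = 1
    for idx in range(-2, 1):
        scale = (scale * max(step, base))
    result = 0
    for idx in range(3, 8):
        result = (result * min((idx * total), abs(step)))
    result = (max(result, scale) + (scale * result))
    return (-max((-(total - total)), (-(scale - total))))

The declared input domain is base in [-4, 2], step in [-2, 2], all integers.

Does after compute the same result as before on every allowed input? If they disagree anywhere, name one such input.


Equivalent — the differences include local variable names differ; min/max/abs usage differs; statement counts differ, yet no declared input distinguishes the two.
Spot check at base=-1, step=1 — before: total=4, then ((min(0, step) < min(step, total)) and ((step * total) == (3 + step))) is true, then base=-4, then scale=1, then (idx=-2), then scale=1, then (idx=-1), then scale=1, then (idx=0), then scale=1, then result=0, then (idx=3), then result=0, then (idx=4), then result=0, then (idx=5), then result=0, then (idx=6), then result=0, then (idx=7), then result=0, then result=1, then returns -3. after: delta=4, then total=4, then ((min(0, step) < (-max((-step), (-total)))) and ((step * total) == (3 + step))) is true, then base=-4, then scale=1, then (idx=-2), then scale=1, then (idx=-1), then scale=1, then (idx=0), then scale=1, then result=0, then (idx=3), then result=0, then (idx=4), then result=0, then (idx=5), then result=0, then (idx=6), then result=0, then (idx=7), then result=0, then result=1, then returns -3. Both give -3.
Every one of the 35 inputs gives matching results.
verdict: equivalent


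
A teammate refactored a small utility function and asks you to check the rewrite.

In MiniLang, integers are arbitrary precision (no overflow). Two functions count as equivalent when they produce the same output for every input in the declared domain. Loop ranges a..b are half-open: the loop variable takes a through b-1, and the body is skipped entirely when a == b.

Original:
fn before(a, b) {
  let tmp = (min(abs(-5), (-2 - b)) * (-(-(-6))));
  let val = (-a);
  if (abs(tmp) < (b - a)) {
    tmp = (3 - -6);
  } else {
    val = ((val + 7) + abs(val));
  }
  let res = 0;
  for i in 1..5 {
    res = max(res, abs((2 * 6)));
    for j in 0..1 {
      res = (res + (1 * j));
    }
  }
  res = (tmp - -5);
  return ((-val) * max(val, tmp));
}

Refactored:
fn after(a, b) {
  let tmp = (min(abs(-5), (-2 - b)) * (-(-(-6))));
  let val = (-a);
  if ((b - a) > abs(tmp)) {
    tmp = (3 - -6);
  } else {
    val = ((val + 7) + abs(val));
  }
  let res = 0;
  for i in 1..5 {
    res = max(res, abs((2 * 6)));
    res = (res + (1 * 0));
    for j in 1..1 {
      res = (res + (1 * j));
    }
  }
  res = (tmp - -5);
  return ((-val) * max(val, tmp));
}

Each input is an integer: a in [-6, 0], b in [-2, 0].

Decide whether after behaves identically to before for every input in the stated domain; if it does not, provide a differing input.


The two are interchangeable: loop structure differs, statement counts differ, arithmetic usage differs, constant usage differs, comparison usage differs, and every declared input agrees.
Tracing a=-3, b=-1: before: tmp := 6 | val := 3 | (abs(tmp) < (b - a)): false | val := 13 | res := 0 | iter i=1: | res := 12 | iter j=0: | res := 12 | iter i=2: | res := 12 | iter j=0: | res := 12 | iter i=3: | res := 12 | iter j=0: | res := 12 | iter i=4: | res := 12 | iter j=0: | res := 12 | res := 11 | result -169 | after: tmp := 6 | val := 3 | ((b - a) > abs(tmp)): false | val := 13 | res := 0 | iter i=1: | res := 12 | res := 12 | loop over j: empty range | iter i=2: | res := 12 | res := 12 | loop over j: empty range | iter i=3: | res := 12 | res := 12 | loop over j: empty range | iter i=4: | res := 12 | res := 12 | loop over j: empty range | res := 11 | result -169 — matching result -169.
An exhaustive pass over the 21 declared inputs shows identical outputs.
verdict: equivalent


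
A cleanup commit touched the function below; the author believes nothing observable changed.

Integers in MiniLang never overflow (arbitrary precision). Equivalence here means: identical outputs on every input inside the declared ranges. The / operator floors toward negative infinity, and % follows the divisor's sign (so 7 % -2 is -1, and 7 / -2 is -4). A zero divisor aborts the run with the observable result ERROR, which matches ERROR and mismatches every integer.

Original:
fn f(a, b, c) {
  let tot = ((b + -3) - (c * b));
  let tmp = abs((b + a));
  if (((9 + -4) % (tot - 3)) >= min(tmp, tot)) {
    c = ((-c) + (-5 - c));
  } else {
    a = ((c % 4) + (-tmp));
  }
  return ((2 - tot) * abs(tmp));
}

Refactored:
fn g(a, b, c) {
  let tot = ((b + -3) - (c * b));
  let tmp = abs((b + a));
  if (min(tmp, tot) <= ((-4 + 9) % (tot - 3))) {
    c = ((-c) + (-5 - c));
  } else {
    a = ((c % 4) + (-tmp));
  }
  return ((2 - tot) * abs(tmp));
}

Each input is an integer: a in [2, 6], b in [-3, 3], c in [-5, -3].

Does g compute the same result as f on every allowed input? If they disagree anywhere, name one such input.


Changes here: comparison usage differs; the full 105-point sweep finds no disagreement.
verdict: equivalent


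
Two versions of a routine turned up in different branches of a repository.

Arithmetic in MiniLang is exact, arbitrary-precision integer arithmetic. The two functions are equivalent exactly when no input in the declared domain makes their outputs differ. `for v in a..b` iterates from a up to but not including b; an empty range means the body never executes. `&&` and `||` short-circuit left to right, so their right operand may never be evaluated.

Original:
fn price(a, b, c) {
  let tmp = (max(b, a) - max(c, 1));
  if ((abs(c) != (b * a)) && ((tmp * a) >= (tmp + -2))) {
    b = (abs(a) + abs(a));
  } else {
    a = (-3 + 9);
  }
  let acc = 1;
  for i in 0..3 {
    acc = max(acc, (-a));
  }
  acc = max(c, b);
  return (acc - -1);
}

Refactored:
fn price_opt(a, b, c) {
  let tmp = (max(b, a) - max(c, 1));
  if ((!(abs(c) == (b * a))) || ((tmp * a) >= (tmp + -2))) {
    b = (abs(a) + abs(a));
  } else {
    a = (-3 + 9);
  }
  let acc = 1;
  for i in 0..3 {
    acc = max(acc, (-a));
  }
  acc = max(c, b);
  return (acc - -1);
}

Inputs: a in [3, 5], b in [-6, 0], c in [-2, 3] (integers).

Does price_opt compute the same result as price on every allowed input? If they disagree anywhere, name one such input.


Not equivalent: a=3, b=0, c=0 separates them (1 vs 7).
price: tmp = 2; ((abs(c) != (b * a)) && ((tmp * a) >= (tmp + -2))) -> false; a = 6; acc = 1; [i=0]; acc = 1; [i=1]; acc = 1; [i=2]; acc = 1; acc = 0; return 1
price_opt: tmp = 2; ((!(abs(c) == (b * a))) || ((tmp * a) >= (tmp + -2))) -> true; b = 6; acc = 1; [i=0]; acc = 1; [i=1]; acc = 1; [i=2]; acc = 1; acc = 6; return 7
verdict: not equivalent; witness: a=3, b=0, c=0


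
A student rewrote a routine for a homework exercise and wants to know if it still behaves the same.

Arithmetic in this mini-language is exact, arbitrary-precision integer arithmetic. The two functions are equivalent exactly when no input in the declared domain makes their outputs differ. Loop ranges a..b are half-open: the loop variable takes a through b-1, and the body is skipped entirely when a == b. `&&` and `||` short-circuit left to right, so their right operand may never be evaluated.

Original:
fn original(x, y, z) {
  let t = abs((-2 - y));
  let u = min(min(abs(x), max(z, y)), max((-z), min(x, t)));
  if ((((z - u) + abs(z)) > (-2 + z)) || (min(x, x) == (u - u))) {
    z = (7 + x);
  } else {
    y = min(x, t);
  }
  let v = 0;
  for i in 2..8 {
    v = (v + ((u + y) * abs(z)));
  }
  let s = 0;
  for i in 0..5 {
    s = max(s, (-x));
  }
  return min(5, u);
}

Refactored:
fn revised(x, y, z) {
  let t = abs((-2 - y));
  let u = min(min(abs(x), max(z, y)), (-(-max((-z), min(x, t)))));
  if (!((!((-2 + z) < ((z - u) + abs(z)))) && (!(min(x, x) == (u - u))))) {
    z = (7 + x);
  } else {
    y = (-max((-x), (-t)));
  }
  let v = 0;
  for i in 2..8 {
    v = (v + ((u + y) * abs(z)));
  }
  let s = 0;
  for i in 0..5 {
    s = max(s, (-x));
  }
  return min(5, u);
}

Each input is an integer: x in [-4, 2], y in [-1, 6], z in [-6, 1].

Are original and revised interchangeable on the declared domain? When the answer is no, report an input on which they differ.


Side by side, the visible changes include: comparison usage differs, plus boolean connective usage differs, plus min/max/abs usage differs.
Spot check at x=0, y=3, z=1 — original: t = 5; u = 0; ((((z - u) + abs(z)) > (-2 + z)) || (min(x, x) == (u - u))) -> true; z = 7; v = 0; [i=2]; v = 21; [i=3]; v = 42; [i=4]; v = 63; [i=5]; v = 84; [i=6]; v = 105; [i=7]; v = 126; s = 0; [i=0]; s = 0; [i=1]; s = 0; [i=2]; s = 0; [i=3]; s = 0; [i=4]; s = 0; return 0. revised: t = 5; u = 0; (!((!((-2 + z) < ((z - u) + abs(z)))) && (!(min(x, x) == (u - u))))) -> true; z = 7; v = 0; [i=2]; v = 21; [i=3]; v = 42; [i=4]; v = 63; [i=5]; v = 84; [i=6]; v = 105; [i=7]; v = 126; s = 0; [i=0]; s = 0; [i=1]; s = 0; [i=2]; s = 0; [i=3]; s = 0; [i=4]; s = 0; return 0. Both give 0.
Sweeping the whole domain (448 inputs) finds no disagreement.
verdict: equivalent


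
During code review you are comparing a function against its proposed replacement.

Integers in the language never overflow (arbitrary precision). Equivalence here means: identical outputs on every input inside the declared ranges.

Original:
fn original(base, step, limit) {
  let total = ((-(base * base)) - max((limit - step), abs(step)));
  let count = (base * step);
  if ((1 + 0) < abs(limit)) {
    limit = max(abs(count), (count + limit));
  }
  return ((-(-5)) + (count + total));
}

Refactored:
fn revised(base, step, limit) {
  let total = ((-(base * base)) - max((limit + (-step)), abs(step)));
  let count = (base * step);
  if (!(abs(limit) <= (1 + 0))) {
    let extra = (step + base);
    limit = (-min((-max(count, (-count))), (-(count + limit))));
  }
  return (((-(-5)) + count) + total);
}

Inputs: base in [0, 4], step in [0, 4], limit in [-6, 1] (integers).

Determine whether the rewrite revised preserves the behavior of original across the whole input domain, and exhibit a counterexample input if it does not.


Reading the diff, among the changes: statement counts differ; and local variable names differ; and arithmetic usage differs; and boolean connective usage differs; and comparison usage differs; and min/max/abs usage differs.
One worked example (base=3, step=3, limit=-5) — original: total = -12; count = 9; ((1 + 0) < abs(limit)) -> true; limit = 9; return 2; revised: total = -12; count = 9; (!(abs(limit) <= (1 + 0))) -> true; extra = 6; limit = 9; return 2; agreement on 2.
An exhaustive pass over the 200 declared inputs shows identical outputs.
verdict: equivalent


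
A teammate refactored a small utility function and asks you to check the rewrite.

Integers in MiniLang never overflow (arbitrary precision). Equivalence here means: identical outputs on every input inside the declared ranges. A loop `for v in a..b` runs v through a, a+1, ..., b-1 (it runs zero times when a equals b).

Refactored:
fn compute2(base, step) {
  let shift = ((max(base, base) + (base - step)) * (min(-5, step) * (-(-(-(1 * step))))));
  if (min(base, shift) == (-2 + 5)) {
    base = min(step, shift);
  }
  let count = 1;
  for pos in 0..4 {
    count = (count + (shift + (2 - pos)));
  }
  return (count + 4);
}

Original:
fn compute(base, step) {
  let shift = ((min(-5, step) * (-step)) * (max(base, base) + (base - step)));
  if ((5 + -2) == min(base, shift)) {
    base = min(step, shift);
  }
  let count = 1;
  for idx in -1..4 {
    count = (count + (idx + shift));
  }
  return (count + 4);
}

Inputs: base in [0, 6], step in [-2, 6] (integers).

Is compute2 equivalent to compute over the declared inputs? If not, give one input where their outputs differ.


Take base=0, step=-2.
compute: shift := -20 | ((5 + -2) == min(base, shift)): false | count := 1 | iter idx=-1: | count := -20 | iter idx=0: | count := -40 | iter idx=1: | count := -59 | iter idx=2: | count := -77 | iter idx=3: | count := -94 | result -90
compute2: shift := -20 | (min(base, shift) == (-2 + 5)): false | count := 1 | iter pos=0: | count := -17 | iter pos=1: | count := -36 | iter pos=2: | count := -56 | iter pos=3: | count := -77 | result -73
-90 vs -73 — the two versions disagree here.
verdict: not equivalent; witness: base=0, step=-2


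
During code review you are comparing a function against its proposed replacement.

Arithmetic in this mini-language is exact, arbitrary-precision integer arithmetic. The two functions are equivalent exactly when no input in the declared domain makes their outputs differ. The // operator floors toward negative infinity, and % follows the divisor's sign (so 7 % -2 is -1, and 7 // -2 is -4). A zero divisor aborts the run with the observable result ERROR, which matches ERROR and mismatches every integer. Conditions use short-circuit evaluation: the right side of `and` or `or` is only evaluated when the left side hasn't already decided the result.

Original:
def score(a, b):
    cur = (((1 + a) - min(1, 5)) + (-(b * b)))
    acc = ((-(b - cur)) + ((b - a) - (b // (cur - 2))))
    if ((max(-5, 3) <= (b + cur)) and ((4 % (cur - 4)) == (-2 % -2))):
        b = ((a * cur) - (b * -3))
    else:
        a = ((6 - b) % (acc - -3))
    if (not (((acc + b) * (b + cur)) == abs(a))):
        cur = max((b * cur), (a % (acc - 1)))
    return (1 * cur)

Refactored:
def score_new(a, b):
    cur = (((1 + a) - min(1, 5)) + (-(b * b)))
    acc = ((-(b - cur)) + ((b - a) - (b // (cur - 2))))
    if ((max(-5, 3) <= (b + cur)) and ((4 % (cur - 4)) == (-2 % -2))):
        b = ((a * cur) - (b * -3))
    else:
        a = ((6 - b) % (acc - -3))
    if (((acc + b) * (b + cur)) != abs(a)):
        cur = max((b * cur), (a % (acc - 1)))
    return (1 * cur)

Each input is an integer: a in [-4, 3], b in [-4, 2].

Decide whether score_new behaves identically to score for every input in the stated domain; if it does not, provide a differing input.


The two versions differ — the changes include boolean connective usage differs; also comparison usage differs.
One worked example (a=-1, b=-1) — score: cur := -2 | acc := -1 | ((max(-5, 3) <= (b + cur)) and ((4 % (cur - 4)) == (-2 % -2))): false | a := 1 | (not (((acc + b) * (b + cur)) == abs(a))): true | cur := 2 | result 2; score_new: cur := -2 | acc := -1 | ((max(-5, 3) <= (b + cur)) and ((4 % (cur - 4)) == (-2 % -2))): false | a := 1 | (((acc + b) * (b + cur)) != abs(a)): true | cur := 2 | result 2; agreement on 2.
Across all 56 domain points the two functions coincide.
verdict: equivalent


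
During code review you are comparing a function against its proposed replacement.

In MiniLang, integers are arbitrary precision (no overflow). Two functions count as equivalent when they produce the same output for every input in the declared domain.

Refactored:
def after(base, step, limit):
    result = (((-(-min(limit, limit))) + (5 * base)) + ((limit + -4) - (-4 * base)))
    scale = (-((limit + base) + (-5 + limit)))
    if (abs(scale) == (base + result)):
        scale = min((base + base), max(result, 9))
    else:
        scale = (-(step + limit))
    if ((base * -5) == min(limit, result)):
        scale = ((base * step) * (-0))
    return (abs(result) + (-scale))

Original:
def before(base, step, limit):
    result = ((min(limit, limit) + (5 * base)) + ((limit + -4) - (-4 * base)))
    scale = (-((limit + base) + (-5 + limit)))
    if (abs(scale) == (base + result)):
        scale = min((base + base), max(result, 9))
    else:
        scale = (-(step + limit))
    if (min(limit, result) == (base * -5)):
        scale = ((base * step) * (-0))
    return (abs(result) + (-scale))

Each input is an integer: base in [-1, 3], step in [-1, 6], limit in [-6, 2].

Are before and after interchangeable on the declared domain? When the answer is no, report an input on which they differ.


Changes here: same computation, different form; the full 360-point sweep finds no disagreement.
verdict: equivalent


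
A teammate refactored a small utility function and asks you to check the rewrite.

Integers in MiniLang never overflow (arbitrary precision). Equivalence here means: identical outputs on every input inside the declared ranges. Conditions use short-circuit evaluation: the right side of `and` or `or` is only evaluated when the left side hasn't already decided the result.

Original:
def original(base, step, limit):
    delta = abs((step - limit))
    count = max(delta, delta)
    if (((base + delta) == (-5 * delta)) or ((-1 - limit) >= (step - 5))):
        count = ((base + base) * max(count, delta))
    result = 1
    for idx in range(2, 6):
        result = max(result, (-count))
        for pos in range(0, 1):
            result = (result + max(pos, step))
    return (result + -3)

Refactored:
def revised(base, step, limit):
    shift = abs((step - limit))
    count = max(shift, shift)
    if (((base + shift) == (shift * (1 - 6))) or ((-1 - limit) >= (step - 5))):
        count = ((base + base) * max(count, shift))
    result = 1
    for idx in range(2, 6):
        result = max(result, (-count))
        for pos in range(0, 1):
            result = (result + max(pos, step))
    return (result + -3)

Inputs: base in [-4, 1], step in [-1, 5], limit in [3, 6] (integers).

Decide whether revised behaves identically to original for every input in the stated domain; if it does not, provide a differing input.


Equivalent — the differences include arithmetic usage differs, plus local variable names differ, plus constant usage differs, yet no declared input distinguishes the two.
Spot check at base=1, step=3, limit=5 — original: delta := 2 | count := 2 | (((base + delta) == (-5 * delta)) or ((-1 - limit) >= (step - 5))): false | result := 1 | iter idx=2: | result := 1 | iter pos=0: | result := 4 | iter idx=3: | result := 4 | iter pos=0: | result := 7 | iter idx=4: | result := 7 | iter pos=0: | result := 10 | iter idx=5: | result := 10 | iter pos=0: | result := 13 | result 10. revised: shift := 2 | count := 2 | (((base + shift) == (shift * (1 - 6))) or ((-1 - limit) >= (step - 5))): false | result := 1 | iter idx=2: | result := 1 | iter pos=0: | result := 4 | iter idx=3: | result := 4 | iter pos=0: | result := 7 | iter idx=4: | result := 7 | iter pos=0: | result := 10 | iter idx=5: | result := 10 | iter pos=0: | result := 13 | result 10. Both give 10.
Every one of the 168 inputs gives matching results.
verdict: equivalent


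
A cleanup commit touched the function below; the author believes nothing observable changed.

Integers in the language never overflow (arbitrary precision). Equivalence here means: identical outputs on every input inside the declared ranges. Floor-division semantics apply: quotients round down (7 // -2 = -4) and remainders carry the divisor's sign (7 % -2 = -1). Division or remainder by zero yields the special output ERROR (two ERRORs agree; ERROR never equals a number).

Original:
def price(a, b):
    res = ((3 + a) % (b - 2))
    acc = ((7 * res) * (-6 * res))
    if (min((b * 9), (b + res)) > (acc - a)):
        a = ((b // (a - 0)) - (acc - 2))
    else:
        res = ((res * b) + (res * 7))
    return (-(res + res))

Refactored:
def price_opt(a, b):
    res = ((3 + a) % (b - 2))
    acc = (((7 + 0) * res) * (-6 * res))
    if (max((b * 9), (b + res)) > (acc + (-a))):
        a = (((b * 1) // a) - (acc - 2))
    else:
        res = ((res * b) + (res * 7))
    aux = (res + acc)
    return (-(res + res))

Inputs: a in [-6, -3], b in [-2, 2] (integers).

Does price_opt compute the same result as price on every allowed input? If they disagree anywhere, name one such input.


The suspicious edit (`min((b * 9), (b + res))` became `max((b * 9), (b + res))`) never changes the result for any input inside the declared domain.
As a probe, take a=-3, b=2: price runs hits division by zero so the output is ERROR; price_opt runs hits division by zero so the output is ERROR; both end at ERROR.
An exhaustive pass over the 20 declared inputs shows identical outputs.
verdict: equivalent


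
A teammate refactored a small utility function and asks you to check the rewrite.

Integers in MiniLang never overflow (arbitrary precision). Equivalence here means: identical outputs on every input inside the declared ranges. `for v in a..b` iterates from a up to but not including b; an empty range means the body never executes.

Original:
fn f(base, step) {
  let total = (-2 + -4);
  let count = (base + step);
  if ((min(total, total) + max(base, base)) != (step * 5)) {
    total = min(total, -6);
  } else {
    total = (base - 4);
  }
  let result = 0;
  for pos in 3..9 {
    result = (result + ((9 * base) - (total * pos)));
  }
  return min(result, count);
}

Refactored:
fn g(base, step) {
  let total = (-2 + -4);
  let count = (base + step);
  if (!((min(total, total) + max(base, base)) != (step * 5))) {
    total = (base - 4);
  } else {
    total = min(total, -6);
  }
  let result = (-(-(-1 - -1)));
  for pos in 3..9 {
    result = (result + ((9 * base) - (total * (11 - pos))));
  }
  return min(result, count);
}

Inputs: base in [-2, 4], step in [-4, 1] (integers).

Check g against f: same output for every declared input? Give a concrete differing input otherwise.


Behavior is preserved: although constant usage differs, boolean connective usage differs, arithmetic usage differs, the outputs never diverge.
One worked example (base=-1, step=-3) — f: total := -6 | count := -4 | ((min(total, total) + max(base, base)) != (step * 5)): true | total := -6 | result := 0 | iter pos=3: | result := 9 | iter pos=4: | result := 24 | iter pos=5: | result := 45 | iter pos=6: | result := 72 | iter pos=7: | result := 105 | iter pos=8: | result := 144 | result -4; g: total := -6 | count := -4 | (!((min(total, total) + max(base, base)) != (step * 5))): false | total := -6 | result := 0 | iter pos=3: | result := 39 | iter pos=4: | result := 72 | iter pos=5: | result := 99 | iter pos=6: | result := 120 | iter pos=7: | result := 135 | iter pos=8: | result := 144 | result -4; agreement on -4.
Sweeping the whole domain (42 inputs) finds no disagreement.
verdict: equivalent


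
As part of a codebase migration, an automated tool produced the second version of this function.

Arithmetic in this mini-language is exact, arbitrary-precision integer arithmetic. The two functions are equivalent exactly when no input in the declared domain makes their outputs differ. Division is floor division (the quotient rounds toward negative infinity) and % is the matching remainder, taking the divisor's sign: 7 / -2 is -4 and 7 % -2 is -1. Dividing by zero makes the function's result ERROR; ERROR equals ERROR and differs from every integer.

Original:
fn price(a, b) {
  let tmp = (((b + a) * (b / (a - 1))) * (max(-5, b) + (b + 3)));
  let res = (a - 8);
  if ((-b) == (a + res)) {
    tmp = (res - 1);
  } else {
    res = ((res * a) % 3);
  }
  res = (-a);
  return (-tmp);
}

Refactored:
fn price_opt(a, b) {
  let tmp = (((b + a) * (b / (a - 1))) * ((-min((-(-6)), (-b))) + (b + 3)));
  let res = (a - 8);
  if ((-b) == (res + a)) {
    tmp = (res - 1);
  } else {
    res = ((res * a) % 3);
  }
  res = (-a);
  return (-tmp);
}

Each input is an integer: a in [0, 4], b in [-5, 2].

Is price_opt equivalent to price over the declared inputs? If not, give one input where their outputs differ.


The one real change (`-5` became `-6`) has no effect anywhere in the declared ranges; all 40 inputs agree.
verdict: equivalent


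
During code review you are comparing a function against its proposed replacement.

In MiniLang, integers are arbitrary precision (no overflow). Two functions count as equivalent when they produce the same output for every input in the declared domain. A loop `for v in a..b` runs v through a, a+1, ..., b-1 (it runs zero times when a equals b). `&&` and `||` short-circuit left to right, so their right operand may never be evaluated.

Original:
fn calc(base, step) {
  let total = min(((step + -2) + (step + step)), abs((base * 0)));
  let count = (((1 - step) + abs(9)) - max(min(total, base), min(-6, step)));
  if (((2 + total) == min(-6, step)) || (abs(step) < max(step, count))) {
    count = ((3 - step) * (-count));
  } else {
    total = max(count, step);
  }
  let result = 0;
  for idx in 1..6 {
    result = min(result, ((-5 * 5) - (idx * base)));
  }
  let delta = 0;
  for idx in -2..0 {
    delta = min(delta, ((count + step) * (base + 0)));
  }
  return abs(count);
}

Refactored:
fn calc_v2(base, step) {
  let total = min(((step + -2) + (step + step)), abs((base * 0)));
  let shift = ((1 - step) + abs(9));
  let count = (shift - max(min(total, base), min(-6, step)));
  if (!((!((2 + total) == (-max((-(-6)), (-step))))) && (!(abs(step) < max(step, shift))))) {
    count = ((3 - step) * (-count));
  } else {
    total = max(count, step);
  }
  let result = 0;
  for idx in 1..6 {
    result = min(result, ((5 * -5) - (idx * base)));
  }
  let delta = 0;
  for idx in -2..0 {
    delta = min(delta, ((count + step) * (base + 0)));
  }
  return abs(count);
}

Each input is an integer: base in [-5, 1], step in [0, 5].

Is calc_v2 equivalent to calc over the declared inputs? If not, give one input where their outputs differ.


There is a counterexample at base=-5, step=5: 20 on one side, 10 on the other.
calc: total becomes 0; next count becomes 10; next (((2 + total) == min(-6, step)) || (abs(step) < max(step, count))) evaluates to true; next count becomes 20; next result becomes 0; next at idx=1:; next result becomes -20; next at idx=2:; next result becomes -20; next at idx=3:; next result becomes -20; next at idx=4:; next result becomes -20; next at idx=5:; next result becomes -20; next delta becomes 0; next at idx=-2:; next delta becomes -125; next at idx=-1:; next delta becomes -125; next final value 20
calc_v2: total becomes 0; next shift becomes 5; next count becomes 10; next (!((!((2 + total) == (-max((-(-6)), (-step))))) && (!(abs(step) < max(step, shift))))) evaluates to false; next total becomes 10; next result becomes 0; next at idx=1:; next result becomes -20; next at idx=2:; next result becomes -20; next at idx=3:; next result becomes -20; next at idx=4:; next result becomes -20; next at idx=5:; next result becomes -20; next delta becomes 0; next at idx=-2:; next delta becomes -75; next at idx=-1:; next delta becomes -75; next final value 10
verdict: not equivalent; witness: base=-5, step=5


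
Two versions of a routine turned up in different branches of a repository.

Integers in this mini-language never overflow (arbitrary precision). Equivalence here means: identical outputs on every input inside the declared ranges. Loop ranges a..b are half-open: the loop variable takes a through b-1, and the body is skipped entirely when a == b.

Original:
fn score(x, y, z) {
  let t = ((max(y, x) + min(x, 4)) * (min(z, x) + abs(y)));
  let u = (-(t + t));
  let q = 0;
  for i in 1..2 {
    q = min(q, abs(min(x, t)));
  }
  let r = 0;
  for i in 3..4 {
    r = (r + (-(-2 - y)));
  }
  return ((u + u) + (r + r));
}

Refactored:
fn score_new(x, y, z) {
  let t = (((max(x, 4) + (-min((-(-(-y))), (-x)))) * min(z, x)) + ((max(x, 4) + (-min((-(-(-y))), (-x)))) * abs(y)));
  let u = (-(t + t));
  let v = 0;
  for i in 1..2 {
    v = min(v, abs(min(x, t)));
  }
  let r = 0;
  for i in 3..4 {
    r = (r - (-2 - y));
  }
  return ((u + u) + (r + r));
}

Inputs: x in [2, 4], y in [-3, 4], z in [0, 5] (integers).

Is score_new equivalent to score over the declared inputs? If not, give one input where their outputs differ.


Evaluate both at x=2, y=-3, z=0.
score: t=12, then u=-24, then q=0, then (i=1), then q=0, then r=0, then (i=3), then r=-1, then returns -50
score_new: t=18, then u=-36, then v=0, then (i=1), then v=0, then r=0, then (i=3), then r=-1, then returns -74
-50 against -74: the behavior changed.
verdict: not equivalent; witness: x=2, y=-3, z=0


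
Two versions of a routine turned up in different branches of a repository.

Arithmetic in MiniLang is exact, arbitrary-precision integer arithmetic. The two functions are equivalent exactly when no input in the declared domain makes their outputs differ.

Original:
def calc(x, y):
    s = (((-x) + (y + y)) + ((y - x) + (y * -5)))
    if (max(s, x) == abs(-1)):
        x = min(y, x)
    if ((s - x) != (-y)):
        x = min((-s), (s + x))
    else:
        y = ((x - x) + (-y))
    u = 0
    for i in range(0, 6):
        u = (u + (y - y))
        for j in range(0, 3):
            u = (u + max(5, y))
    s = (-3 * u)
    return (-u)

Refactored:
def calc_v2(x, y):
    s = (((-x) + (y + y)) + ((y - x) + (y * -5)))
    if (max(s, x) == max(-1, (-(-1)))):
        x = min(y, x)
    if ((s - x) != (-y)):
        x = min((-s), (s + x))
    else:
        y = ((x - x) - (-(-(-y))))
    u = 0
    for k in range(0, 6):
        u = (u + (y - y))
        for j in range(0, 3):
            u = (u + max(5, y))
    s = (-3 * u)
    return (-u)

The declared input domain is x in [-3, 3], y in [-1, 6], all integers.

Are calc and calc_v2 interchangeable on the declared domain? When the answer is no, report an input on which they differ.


Try x=-2, y=6.
calc: s=-8, then (max(s, x) == abs(-1)) is false, then ((s - x) != (-y)) is false, then y=-6, then u=0, then (i=0), then u=0, then (j=0), then u=5, then (j=1), then u=10, then (j=2), then u=15, then (i=1), then u=15, then (j=0), then u=20, then (j=1), then u=25, then (j=2), then u=30, then (i=2), then u=30, then (j=0), then u=35, then (j=1), then u=40, then (j=2), then u=45, then (i=3), then u=45, then (j=0), then u=50, then (j=1), then u=55, then (j=2), then u=60, then (i=4), then u=60, then (j=0), then u=65, then (j=1), then u=70, then (j=2), then u=75, then (i=5), then u=75, then (j=0), then u=80, then (j=1), then u=85, then (j=2), then u=90, then s=-270, then returns -90
calc_v2: s=-8, then (max(s, x) == max(-1, (-(-1)))) is false, then ((s - x) != (-y)) is false, then y=6, then u=0, then (k=0), then u=0, then (j=0), then u=6, then (j=1), then u=12, then (j=2), then u=18, then (k=1), then u=18, then (j=0), then u=24, then (j=1), then u=30, then (j=2), then u=36, then (k=2), then u=36, then (j=0), then u=42, then (j=1), then u=48, then (j=2), then u=54, then (k=3), then u=54, then (j=0), then u=60, then (j=1), then u=66, then (j=2), then u=72, then (k=4), then u=72, then (j=0), then u=78, then (j=1), then u=84, then (j=2), then u=90, then (k=5), then u=90, then (j=0), then u=96, then (j=1), then u=102, then (j=2), then u=108, then s=-324, then returns -108
-90 and -108 differ, so these are not the same function on this domain.
verdict: not equivalent; witness: x=-2, y=6


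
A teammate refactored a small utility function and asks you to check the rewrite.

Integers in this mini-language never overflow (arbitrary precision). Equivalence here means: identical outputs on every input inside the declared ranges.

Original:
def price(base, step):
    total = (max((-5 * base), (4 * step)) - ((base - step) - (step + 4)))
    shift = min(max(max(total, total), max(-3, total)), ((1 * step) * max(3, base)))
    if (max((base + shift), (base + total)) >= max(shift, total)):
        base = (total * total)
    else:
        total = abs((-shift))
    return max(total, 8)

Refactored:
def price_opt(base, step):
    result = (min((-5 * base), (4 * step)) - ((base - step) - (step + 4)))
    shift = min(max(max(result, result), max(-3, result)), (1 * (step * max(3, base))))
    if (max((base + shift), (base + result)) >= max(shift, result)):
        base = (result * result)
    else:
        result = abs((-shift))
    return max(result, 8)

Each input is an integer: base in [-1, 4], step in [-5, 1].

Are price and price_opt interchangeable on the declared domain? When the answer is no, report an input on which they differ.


Evaluate both at base=0, step=1.
price: total becomes 10; next shift becomes 3; next (max((base + shift), (base + total)) >= max(shift, total)) evaluates to true; next base becomes 100; next final value 10
price_opt: result becomes 6; next shift becomes 3; next (max((base + shift), (base + result)) >= max(shift, result)) evaluates to true; next base becomes 36; next final value 8
10 and 8 differ, so these are not the same function on this domain.
verdict: not equivalent; witness: base=0, step=1


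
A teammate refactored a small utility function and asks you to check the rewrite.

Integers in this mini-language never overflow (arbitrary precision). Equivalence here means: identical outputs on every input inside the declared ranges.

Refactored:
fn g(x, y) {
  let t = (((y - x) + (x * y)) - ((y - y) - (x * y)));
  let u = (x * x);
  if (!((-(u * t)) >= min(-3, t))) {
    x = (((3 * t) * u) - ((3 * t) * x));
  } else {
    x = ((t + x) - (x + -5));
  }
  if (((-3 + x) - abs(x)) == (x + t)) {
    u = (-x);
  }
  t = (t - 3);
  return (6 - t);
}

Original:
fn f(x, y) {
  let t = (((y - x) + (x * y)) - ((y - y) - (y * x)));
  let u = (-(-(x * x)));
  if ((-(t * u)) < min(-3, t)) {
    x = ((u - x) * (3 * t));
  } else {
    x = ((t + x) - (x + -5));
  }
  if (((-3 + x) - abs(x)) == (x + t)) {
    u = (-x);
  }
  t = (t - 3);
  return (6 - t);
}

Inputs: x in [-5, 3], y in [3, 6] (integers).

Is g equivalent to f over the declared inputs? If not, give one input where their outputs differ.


Comparing the listings, the differences include: comparison usage differs; and constant usage differs; and arithmetic usage differs; and boolean connective usage differs.
One worked example (x=-1, y=5) — f: t = -4; u = 1; ((-(t * u)) < min(-3, t)) -> false; x = 1; (((-3 + x) - abs(x)) == (x + t)) -> true; u = -1; t = -7; return 13; g: t = -4; u = 1; (!((-(u * t)) >= min(-3, t))) -> false; x = 1; (((-3 + x) - abs(x)) == (x + t)) -> true; u = -1; t = -7; return 13; agreement on 13.
An exhaustive pass over the 36 declared inputs shows identical outputs.
verdict: equivalent


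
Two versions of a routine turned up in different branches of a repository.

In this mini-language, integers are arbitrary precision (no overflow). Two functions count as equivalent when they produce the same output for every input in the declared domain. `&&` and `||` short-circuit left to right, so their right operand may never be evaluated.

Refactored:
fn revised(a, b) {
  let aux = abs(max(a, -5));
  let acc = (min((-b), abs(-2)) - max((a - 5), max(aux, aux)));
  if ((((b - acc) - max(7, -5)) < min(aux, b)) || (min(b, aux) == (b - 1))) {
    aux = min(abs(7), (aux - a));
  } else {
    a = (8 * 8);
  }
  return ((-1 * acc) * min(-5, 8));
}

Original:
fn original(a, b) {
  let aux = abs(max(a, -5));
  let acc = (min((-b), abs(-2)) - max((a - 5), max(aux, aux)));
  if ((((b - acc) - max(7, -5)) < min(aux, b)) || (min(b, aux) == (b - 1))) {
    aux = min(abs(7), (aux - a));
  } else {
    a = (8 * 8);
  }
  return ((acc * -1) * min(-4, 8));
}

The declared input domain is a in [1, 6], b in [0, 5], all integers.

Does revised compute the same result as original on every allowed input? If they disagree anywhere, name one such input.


There is a counterexample at a=1, b=0: -4 on one side, -5 on the other.
original: aux = 1; acc = -1; ((((b - acc) - max(7, -5)) < min(aux, b)) || (min(b, aux) == (b - 1))) -> true; aux = 0; return -4
revised: aux = 1; acc = -1; ((((b - acc) - max(7, -5)) < min(aux, b)) || (min(b, aux) == (b - 1))) -> true; aux = 0; return -5
verdict: not equivalent; witness: a=1, b=0
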